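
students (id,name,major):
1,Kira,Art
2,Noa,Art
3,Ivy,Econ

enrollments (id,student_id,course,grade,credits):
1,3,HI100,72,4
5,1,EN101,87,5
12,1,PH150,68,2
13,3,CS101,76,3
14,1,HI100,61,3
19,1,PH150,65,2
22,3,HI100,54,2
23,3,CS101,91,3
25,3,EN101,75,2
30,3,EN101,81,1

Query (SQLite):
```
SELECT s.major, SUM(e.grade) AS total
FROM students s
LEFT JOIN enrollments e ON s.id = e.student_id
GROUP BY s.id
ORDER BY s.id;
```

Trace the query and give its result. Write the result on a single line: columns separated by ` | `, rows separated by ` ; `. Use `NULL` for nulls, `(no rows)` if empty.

LEFT JOIN keeps every students row; unmatched ones get NULL for enrollments columns.
Group by students.id and compute SUM(e.grade). SUM over an all-NULL group is NULL.
  1: ids {5, 12, 14, 19} → SUM(e.grade)=281
  2: ids {—} → SUM(e.grade)=NULL
  3: ids {1, 13, 22, 23, 25, 30} → SUM(e.grade)=449

Art | 281 ; Art | NULL ; Econ | 449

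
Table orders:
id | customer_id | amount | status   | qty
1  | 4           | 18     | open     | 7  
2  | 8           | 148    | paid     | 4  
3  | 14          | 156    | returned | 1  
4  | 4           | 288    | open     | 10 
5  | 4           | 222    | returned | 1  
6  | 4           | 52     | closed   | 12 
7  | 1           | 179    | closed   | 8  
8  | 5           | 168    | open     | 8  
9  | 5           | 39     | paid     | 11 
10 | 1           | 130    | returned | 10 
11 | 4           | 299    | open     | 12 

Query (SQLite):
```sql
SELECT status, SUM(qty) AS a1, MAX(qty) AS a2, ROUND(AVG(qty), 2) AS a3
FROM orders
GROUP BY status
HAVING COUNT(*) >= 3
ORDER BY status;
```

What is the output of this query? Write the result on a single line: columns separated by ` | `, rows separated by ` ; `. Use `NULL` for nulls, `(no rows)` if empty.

open | 37 | 12 | 9.25 ; returned | 12 | 10 | 4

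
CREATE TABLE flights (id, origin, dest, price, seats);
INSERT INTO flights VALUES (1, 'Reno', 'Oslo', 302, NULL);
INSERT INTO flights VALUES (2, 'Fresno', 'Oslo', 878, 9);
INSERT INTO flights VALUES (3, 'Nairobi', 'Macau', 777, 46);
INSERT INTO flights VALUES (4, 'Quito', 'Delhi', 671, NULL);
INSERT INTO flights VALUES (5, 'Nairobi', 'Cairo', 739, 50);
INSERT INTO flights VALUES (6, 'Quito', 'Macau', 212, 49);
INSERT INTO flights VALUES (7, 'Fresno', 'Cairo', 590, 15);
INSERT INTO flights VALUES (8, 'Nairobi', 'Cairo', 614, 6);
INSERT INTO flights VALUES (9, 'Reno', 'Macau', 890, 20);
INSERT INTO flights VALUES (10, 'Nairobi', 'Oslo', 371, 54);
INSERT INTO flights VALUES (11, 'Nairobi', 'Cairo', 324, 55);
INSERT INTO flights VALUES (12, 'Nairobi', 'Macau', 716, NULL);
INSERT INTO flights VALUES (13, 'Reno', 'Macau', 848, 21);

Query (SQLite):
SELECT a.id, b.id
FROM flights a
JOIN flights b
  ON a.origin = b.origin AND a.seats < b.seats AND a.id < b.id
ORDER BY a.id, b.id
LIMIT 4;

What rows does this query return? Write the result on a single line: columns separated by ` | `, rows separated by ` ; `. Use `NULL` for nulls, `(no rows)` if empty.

Pairs (a,b) with same origin, a.seats < b.seats, a.id < b.id.
origin groups: Fresno:{2,7} Nairobi:{3,5,8,10,11,12} Quito:{4,6} Reno:{1,9,13}
Ordered by (a.id, b.id); first 4.

2 | 7 ; 3 | 5 ; 3 | 10 ; 3 | 11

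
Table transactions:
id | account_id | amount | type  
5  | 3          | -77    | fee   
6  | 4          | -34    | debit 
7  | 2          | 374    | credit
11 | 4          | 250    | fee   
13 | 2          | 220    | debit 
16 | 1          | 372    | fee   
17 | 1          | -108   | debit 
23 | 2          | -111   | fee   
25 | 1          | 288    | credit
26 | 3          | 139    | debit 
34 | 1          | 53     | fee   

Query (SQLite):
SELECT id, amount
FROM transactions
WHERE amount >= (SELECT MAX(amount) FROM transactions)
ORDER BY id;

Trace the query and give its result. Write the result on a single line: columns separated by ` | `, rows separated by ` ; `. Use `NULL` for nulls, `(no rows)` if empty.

Scalar subquery: MAX(amount) over all transactions rows = 374.
Keep rows where amount >= that value.

7 | 374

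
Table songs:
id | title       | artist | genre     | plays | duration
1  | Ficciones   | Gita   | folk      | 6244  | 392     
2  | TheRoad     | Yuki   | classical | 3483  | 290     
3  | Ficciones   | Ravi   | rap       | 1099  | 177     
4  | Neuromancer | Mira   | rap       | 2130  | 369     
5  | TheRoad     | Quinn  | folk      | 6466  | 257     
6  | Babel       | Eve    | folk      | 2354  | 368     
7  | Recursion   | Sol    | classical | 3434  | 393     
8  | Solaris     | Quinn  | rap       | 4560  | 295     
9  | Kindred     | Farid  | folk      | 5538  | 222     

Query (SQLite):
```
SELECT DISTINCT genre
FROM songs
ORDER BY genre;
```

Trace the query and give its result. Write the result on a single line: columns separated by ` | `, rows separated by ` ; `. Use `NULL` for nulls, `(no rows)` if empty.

classical ; folk ; rap

Collect distinct genre values from songs.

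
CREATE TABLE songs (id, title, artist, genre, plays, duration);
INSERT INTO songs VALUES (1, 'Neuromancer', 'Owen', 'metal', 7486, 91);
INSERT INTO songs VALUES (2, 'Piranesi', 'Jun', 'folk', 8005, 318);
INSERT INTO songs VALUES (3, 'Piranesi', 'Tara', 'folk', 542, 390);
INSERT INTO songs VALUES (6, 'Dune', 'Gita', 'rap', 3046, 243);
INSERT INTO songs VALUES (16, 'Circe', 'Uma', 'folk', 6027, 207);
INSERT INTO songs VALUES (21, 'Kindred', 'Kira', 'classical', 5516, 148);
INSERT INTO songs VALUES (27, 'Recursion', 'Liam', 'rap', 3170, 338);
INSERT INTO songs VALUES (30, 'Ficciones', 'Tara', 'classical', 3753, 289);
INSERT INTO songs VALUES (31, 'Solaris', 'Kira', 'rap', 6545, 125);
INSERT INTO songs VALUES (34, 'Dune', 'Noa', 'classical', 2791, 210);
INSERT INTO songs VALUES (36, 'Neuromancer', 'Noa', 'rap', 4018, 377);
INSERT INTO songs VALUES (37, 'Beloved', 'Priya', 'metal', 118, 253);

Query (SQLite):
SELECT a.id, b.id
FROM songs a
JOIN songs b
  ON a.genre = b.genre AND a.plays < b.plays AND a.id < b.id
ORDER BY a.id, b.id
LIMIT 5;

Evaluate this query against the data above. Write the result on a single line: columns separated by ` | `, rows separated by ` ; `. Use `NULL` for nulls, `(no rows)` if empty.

3 | 16 ; 6 | 27 ; 6 | 31 ; 6 | 36 ; 27 | 31

Pairs (a,b) with same genre, a.plays < b.plays, a.id < b.id.
genre groups: classical:{21,30,34} folk:{2,3,16} metal:{1,37} rap:{6,27,31,36}
Ordered by (a.id, b.id); first 5.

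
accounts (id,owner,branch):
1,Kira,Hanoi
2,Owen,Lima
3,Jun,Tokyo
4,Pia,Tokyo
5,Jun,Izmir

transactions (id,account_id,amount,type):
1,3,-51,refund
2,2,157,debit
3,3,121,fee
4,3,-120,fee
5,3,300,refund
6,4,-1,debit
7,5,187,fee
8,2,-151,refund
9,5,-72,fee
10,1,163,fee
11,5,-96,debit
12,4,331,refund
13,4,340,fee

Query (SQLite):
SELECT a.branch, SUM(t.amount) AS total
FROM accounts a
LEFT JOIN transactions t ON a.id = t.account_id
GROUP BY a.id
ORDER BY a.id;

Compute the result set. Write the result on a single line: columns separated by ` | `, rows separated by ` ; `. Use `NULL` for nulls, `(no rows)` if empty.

LEFT JOIN keeps every accounts row; unmatched ones get NULL for transactions columns.
Group by accounts.id and compute SUM(t.amount). SUM over an all-NULL group is NULL.
  1: ids {10} → SUM(t.amount)=163
  2: ids {2, 8} → SUM(t.amount)=6
  3: ids {1, 3, 4, 5} → SUM(t.amount)=250
  4: ids {6, 12, 13} → SUM(t.amount)=670
  5: ids {7, 9, 11} → SUM(t.amount)=19

Hanoi | 163 ; Lima | 6 ; Tokyo | 250 ; Tokyo | 670 ; Izmir | 19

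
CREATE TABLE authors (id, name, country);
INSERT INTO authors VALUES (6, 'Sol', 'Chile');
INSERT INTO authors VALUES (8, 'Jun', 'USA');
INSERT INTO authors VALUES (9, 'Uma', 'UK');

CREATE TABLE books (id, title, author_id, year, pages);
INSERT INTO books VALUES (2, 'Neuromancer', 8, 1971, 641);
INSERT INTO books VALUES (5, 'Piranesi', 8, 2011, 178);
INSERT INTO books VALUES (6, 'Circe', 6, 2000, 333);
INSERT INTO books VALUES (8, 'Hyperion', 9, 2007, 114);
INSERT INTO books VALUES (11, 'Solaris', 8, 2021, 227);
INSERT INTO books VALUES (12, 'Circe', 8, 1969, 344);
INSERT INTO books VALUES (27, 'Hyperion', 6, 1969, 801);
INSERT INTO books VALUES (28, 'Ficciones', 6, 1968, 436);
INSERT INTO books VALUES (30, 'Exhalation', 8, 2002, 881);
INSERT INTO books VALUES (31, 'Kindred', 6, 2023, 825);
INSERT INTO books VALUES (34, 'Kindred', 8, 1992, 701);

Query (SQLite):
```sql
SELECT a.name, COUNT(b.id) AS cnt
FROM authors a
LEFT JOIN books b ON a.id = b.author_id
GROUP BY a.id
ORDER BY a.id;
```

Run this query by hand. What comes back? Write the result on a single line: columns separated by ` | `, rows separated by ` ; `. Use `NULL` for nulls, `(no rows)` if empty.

Sol | 4 ; Jun | 6 ; Uma | 1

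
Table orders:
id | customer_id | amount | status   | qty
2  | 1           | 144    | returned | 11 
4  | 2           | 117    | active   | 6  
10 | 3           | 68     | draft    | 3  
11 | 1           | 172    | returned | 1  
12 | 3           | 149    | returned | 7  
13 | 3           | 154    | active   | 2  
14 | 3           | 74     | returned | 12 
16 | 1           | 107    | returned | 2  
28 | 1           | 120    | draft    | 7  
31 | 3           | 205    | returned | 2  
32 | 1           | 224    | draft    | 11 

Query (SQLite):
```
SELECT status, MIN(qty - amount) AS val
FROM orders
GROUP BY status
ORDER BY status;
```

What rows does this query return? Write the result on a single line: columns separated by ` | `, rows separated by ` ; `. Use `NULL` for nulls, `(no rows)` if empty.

active | -152 ; draft | -213 ; returned | -203

For each row compute qty - amount.
Group by status; take MIN of the expression per group.
  active: ids {4, 13} → MIN(qty - amount)=-152
  draft: ids {10, 28, 32} → MIN(qty - amount)=-213
  returned: ids {2, 11, 12, 14, 16, 31} → MIN(qty - amount)=-203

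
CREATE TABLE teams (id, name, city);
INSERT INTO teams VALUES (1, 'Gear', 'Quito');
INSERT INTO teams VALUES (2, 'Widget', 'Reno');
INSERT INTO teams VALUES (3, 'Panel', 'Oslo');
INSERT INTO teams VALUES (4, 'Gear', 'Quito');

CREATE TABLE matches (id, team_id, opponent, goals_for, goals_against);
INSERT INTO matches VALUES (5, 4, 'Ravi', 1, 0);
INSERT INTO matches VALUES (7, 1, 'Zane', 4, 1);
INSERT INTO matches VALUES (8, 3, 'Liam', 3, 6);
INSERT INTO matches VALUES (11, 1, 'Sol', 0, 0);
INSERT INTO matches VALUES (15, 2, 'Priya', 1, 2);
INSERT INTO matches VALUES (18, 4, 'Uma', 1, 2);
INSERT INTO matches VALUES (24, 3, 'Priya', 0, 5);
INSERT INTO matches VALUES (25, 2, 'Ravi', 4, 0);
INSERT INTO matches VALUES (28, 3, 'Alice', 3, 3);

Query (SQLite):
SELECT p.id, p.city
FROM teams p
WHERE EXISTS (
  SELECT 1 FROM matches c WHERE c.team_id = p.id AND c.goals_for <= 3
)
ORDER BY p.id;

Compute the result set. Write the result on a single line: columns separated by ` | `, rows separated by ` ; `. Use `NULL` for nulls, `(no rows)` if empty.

For each teams row, check whether any matches with matching team_id has goals_for <= 3.
Keep rows where that is true.

1 | Quito ; 2 | Reno ; 3 | Oslo ; 4 | Quito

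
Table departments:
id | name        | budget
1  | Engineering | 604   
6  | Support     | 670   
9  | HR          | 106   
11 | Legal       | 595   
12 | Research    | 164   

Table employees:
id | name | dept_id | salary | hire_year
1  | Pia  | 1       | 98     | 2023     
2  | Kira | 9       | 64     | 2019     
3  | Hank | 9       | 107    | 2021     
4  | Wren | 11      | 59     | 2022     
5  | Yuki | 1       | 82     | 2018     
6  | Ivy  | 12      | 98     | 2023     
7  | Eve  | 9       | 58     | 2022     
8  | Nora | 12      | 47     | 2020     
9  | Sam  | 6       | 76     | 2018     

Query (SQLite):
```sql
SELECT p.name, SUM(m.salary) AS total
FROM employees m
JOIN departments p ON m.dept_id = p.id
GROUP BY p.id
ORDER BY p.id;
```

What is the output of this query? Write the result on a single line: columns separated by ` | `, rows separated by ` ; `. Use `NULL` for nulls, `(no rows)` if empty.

Join each employees row to its departments via dept_id.
Group joined rows by departments.id; compute SUM(m.salary) per group.
  1: ids {1, 5} → SUM(m.salary)=180
  6: ids {9} → SUM(m.salary)=76
  9: ids {2, 3, 7} → SUM(m.salary)=229
  11: ids {4} → SUM(m.salary)=59
  12: ids {6, 8} → SUM(m.salary)=145

Engineering | 180 ; Support | 76 ; HR | 229 ; Legal | 59 ; Research | 145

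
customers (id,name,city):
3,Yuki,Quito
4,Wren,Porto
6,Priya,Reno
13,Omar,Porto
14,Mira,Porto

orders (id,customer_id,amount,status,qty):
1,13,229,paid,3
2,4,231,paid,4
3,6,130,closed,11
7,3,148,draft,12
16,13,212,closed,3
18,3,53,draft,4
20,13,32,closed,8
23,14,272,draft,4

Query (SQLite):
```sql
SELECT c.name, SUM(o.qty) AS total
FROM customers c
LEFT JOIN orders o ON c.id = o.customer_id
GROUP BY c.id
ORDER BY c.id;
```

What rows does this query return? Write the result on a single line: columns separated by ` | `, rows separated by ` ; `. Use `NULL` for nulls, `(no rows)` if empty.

LEFT JOIN keeps every customers row; unmatched ones get NULL for orders columns.
Group by customers.id and compute SUM(o.qty). SUM over an all-NULL group is NULL.
  3: ids {7, 18} → SUM(o.qty)=16
  4: ids {2} → SUM(o.qty)=4
  6: ids {3} → SUM(o.qty)=11
  13: ids {1, 16, 20} → SUM(o.qty)=14
  14: ids {23} → SUM(o.qty)=4

Yuki | 16 ; Wren | 4 ; Priya | 11 ; Omar | 14 ; Mira | 4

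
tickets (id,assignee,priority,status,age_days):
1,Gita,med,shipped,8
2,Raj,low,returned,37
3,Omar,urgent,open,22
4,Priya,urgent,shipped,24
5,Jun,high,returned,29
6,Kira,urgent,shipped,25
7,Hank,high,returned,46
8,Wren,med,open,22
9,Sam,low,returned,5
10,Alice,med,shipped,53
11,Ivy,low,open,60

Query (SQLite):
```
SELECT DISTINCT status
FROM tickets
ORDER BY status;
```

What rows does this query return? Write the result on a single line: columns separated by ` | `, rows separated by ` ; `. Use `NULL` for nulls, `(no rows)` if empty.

open ; returned ; shipped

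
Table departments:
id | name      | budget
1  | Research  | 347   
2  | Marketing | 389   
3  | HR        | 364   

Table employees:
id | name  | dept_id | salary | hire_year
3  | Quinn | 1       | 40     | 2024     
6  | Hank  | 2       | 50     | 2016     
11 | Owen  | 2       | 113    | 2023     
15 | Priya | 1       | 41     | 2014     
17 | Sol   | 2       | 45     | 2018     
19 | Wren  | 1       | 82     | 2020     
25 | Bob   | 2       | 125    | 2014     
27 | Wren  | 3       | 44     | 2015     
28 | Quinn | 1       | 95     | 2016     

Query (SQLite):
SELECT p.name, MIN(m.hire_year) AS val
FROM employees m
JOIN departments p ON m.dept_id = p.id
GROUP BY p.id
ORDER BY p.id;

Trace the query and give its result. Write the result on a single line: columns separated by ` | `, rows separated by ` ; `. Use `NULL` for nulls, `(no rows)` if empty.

Research | 2014 ; Marketing | 2014 ; HR | 2015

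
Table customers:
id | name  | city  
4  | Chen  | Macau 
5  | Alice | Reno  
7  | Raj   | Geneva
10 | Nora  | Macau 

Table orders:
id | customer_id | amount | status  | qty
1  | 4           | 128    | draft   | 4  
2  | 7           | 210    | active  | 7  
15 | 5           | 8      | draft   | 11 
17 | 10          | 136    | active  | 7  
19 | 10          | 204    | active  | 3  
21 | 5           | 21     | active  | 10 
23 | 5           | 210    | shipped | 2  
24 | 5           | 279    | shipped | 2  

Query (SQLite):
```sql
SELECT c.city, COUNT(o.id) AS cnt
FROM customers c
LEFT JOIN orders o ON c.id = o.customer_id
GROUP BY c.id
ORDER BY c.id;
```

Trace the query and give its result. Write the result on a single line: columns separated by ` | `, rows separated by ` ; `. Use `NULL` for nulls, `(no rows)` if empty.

LEFT JOIN keeps every customers row; unmatched ones get NULL for orders columns.
Group by customers.id and compute COUNT(o.id). COUNT(col) of an all-NULL group is 0.
  4: ids {1} → COUNT(o.id)=1
  5: ids {15, 21, 23, 24} → COUNT(o.id)=4
  7: ids {2} → COUNT(o.id)=1
  10: ids {17, 19} → COUNT(o.id)=2

Macau | 1 ; Reno | 4 ; Geneva | 1 ; Macau | 2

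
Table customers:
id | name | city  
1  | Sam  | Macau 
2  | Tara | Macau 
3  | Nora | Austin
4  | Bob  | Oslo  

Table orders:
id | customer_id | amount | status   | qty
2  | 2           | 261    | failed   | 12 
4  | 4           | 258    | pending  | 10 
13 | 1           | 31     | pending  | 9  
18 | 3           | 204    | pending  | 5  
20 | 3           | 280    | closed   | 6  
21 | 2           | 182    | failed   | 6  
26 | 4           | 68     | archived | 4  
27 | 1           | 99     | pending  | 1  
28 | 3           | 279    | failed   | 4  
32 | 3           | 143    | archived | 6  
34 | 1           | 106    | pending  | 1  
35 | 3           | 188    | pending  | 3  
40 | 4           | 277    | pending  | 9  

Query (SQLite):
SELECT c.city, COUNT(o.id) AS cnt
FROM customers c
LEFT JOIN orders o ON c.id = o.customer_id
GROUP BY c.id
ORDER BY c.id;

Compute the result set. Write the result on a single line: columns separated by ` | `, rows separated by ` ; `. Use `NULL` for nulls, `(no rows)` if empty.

Macau | 3 ; Macau | 2 ; Austin | 5 ; Oslo | 3

LEFT JOIN keeps every customers row; unmatched ones get NULL for orders columns.
Group by customers.id and compute COUNT(o.id). COUNT(col) of an all-NULL group is 0.
  1: ids {13, 27, 34} → COUNT(o.id)=3
  2: ids {2, 21} → COUNT(o.id)=2
  3: ids {18, 20, 28, 32, 35} → COUNT(o.id)=5
  4: ids {4, 26, 40} → COUNT(o.id)=3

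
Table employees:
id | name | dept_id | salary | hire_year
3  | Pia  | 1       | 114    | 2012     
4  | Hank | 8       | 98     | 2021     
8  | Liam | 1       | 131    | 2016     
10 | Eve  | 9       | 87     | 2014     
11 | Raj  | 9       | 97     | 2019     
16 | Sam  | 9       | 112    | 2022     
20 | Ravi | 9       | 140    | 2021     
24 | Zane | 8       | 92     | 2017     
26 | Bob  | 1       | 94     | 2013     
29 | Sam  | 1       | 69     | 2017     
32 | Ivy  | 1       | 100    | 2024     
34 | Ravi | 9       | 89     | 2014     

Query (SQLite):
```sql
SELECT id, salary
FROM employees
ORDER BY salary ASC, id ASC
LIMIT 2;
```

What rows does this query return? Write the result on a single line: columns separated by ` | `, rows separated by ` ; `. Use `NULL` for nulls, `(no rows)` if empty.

29 | 69 ; 10 | 87

Sort by salary asc, tiebreak id asc: (69, id=29), (87, id=10), (89, id=34), (92, id=24), (94, id=26) …. Take first 2.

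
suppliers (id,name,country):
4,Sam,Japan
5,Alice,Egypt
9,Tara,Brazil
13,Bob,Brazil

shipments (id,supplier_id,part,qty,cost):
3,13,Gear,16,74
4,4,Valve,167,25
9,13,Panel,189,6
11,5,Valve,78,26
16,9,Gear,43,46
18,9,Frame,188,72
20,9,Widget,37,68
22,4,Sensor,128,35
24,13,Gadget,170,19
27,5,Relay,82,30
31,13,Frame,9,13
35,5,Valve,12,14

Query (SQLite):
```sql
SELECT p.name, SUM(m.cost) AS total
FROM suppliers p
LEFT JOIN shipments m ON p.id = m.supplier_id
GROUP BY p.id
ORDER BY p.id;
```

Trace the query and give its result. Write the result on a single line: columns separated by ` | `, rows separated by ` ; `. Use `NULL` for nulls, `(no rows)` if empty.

LEFT JOIN keeps every suppliers row; unmatched ones get NULL for shipments columns.
Group by suppliers.id and compute SUM(m.cost). SUM over an all-NULL group is NULL.
  4: ids {4, 22} → SUM(m.cost)=60
  5: ids {11, 27, 35} → SUM(m.cost)=70
  9: ids {16, 18, 20} → SUM(m.cost)=186
  13: ids {3, 9, 24, 31} → SUM(m.cost)=112

Sam | 60 ; Alice | 70 ; Tara | 186 ; Bob | 112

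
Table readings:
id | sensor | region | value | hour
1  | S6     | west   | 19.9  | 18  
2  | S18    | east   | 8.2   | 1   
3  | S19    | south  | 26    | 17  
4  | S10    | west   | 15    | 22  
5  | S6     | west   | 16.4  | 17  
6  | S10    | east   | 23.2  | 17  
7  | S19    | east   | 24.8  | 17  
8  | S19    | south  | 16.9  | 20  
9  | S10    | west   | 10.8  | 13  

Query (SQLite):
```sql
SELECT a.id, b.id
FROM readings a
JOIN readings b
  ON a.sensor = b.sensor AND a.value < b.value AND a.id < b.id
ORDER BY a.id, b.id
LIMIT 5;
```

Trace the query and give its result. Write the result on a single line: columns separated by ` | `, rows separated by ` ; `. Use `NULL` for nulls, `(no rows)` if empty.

4 | 6

Pairs (a,b) with same sensor, a.value < b.value, a.id < b.id.
sensor groups: S10:{4,6,9} S18:{2} S19:{3,7,8} S6:{1,5}
Ordered by (a.id, b.id); first 5.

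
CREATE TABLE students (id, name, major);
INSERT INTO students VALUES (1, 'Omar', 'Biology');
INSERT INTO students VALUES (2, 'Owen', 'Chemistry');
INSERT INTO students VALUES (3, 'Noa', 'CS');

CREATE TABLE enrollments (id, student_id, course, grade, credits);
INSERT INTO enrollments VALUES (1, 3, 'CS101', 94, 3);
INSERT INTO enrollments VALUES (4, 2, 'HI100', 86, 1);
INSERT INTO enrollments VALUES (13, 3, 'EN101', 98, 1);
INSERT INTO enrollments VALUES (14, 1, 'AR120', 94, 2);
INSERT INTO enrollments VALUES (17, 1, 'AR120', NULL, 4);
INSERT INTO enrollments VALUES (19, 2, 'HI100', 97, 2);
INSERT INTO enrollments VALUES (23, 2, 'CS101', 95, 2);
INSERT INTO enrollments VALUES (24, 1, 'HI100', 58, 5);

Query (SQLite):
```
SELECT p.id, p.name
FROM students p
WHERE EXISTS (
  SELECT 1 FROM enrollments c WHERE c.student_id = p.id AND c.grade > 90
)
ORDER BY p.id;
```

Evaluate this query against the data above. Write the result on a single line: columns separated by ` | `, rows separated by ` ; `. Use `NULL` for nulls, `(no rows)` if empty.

1 | Omar ; 2 | Owen ; 3 | Noa

For each students row, check whether any enrollments with matching student_id has grade > 90.
Keep rows where that is true.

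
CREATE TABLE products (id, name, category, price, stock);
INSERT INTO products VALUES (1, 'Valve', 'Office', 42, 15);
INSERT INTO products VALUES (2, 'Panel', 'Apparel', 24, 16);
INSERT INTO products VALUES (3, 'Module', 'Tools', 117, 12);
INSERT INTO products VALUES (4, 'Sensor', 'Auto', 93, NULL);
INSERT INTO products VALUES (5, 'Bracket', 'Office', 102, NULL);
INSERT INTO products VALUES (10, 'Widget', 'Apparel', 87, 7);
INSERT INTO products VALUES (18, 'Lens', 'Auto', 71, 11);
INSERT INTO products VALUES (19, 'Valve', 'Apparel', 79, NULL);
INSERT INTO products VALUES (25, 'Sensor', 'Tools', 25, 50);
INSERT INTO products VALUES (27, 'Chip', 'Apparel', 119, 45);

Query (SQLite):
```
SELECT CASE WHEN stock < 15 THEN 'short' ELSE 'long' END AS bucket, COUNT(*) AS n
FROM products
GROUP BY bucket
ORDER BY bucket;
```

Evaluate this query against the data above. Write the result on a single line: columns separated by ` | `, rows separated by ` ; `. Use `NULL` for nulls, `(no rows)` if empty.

Bucket rows by stock < 15 → 'short' else 'long'; count each bucket.
NULL < 15 is unknown, so NULL stock falls into ELSE → 'long'.

long | 7 ; short | 3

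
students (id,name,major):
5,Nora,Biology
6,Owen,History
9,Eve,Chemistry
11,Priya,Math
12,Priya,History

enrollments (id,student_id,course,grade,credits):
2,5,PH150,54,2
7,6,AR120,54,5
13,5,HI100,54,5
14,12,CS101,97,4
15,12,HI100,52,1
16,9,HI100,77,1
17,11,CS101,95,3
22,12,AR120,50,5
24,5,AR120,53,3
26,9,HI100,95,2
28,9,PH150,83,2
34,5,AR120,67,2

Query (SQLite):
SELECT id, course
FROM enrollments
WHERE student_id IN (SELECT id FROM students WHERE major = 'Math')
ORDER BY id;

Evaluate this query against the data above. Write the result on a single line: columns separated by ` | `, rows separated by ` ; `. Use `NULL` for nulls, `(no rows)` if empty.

17 | CS101

Inner query: students.id where major = 'Math'.
Outer: keep enrollments rows whose student_id is in that set.
Inner query → {11}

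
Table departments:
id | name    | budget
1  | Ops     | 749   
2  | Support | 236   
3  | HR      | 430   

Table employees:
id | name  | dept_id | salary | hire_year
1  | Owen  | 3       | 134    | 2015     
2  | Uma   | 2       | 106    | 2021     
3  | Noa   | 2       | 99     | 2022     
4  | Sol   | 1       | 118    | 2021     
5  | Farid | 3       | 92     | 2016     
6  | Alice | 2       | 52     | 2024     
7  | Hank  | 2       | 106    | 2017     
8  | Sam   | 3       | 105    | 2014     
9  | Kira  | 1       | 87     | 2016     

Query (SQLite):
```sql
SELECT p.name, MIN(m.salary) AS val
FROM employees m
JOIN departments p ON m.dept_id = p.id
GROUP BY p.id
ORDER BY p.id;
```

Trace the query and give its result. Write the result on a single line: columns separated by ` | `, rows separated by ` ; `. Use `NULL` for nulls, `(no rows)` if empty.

Ops | 87 ; Support | 52 ; HR | 92

Join each employees row to its departments via dept_id.
Group joined rows by departments.id; compute MIN(m.salary) per group.
  1: ids {4, 9} → MIN(m.salary)=87
  2: ids {2, 3, 6, 7} → MIN(m.salary)=52
  3: ids {1, 5, 8} → MIN(m.salary)=92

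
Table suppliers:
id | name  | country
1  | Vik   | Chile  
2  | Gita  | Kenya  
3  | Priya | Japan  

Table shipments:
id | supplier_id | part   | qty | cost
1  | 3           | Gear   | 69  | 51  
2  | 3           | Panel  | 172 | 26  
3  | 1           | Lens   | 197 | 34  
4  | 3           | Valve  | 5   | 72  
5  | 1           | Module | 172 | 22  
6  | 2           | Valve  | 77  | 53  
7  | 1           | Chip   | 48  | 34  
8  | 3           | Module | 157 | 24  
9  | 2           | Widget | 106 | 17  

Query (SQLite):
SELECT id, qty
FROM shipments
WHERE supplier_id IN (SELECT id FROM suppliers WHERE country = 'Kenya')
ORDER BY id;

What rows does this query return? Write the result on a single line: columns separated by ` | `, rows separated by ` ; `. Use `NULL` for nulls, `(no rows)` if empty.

Inner query: suppliers.id where country = 'Kenya'.
Outer: keep shipments rows whose supplier_id is in that set.
Inner query → {2}

6 | 77 ; 9 | 106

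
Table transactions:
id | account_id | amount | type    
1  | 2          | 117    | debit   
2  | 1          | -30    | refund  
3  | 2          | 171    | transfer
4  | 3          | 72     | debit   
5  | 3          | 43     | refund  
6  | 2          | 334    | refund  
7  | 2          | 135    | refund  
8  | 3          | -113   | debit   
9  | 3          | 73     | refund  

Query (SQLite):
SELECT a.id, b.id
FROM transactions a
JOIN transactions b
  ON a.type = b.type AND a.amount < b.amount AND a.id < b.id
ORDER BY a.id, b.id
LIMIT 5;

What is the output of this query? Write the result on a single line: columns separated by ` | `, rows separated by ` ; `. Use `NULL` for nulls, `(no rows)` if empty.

Pairs (a,b) with same type, a.amount < b.amount, a.id < b.id.
type groups: debit:{1,4,8} refund:{2,5,6,7,9} transfer:{3}
Ordered by (a.id, b.id); first 5.

2 | 5 ; 2 | 6 ; 2 | 7 ; 2 | 9 ; 5 | 6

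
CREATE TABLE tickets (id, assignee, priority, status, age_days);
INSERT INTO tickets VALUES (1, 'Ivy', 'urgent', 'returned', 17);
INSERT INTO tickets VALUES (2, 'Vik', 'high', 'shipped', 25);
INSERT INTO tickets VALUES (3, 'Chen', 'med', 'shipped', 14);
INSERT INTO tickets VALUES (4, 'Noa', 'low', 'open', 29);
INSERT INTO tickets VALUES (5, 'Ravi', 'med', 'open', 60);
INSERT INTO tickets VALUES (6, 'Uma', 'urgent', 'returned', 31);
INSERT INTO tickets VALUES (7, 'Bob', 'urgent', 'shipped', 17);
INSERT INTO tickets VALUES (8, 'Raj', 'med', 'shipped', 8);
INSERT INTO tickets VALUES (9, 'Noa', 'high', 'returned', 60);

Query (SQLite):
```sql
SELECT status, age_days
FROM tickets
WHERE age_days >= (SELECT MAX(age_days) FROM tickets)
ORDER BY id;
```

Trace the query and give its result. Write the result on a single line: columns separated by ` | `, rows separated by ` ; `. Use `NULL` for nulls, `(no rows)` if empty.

open | 60 ; returned | 60

Scalar subquery: MAX(age_days) over all tickets rows = 60.
Keep rows where age_days >= that value.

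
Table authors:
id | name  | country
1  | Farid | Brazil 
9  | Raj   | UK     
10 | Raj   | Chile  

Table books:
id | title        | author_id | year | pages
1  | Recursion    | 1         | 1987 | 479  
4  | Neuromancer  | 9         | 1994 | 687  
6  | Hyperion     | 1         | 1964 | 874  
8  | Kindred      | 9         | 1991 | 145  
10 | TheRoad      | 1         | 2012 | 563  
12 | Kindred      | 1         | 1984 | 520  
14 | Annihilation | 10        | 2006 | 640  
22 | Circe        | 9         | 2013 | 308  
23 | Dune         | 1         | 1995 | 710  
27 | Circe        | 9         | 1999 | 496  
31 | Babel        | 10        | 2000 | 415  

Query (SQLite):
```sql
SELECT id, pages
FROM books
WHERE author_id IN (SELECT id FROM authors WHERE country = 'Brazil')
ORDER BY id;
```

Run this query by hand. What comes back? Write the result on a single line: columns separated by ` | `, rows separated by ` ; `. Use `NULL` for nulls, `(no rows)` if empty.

Inner query: authors.id where country = 'Brazil'.
Outer: keep books rows whose author_id is in that set.
Inner query → {1}

1 | 479 ; 6 | 874 ; 10 | 563 ; 12 | 520 ; 23 | 710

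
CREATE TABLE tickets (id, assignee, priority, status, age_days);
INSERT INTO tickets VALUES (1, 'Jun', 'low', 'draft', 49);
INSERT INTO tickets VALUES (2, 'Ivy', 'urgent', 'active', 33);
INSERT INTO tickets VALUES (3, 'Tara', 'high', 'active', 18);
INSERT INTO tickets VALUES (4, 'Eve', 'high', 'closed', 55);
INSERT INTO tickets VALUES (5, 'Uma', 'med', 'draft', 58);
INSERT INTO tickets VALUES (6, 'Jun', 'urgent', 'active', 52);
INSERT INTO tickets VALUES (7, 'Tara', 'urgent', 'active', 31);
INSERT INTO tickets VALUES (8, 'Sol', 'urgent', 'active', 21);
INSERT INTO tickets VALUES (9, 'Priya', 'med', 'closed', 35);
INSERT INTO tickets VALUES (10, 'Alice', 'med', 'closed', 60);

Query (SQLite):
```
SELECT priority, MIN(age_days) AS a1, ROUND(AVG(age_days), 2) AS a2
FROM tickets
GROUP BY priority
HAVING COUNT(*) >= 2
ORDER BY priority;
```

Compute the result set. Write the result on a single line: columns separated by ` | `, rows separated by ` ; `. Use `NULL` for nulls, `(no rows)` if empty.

high | 18 | 36.5 ; med | 35 | 51 ; urgent | 21 | 34.25

Group tickets by priority.
Per group compute: MIN(age_days), ROUND(AVG(age_days), 2).
HAVING: drop groups with fewer than 2 rows.
  high: ids {3, 4} → MIN(age_days)=18, ROUND(AVG(age_days), 2)=36.5
  low: ids {1} → MIN(age_days)=49, ROUND(AVG(age_days), 2)=49
  med: ids {5, 9, 10} → MIN(age_days)=35, ROUND(AVG(age_days), 2)=51
  urgent: ids {2, 6, 7, 8} → MIN(age_days)=21, ROUND(AVG(age_days), 2)=34.25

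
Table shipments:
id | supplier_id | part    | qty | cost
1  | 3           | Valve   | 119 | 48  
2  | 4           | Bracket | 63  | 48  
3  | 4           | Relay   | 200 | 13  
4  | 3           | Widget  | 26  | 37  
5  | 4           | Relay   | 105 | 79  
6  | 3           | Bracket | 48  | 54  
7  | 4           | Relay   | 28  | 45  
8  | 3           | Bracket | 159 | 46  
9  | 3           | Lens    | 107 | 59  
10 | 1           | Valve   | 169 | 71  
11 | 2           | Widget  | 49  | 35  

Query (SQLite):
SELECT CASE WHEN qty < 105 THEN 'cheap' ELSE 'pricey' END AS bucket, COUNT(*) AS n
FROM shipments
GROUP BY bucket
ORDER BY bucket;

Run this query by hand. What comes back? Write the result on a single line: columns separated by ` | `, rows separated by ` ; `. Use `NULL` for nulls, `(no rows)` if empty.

cheap | 5 ; pricey | 6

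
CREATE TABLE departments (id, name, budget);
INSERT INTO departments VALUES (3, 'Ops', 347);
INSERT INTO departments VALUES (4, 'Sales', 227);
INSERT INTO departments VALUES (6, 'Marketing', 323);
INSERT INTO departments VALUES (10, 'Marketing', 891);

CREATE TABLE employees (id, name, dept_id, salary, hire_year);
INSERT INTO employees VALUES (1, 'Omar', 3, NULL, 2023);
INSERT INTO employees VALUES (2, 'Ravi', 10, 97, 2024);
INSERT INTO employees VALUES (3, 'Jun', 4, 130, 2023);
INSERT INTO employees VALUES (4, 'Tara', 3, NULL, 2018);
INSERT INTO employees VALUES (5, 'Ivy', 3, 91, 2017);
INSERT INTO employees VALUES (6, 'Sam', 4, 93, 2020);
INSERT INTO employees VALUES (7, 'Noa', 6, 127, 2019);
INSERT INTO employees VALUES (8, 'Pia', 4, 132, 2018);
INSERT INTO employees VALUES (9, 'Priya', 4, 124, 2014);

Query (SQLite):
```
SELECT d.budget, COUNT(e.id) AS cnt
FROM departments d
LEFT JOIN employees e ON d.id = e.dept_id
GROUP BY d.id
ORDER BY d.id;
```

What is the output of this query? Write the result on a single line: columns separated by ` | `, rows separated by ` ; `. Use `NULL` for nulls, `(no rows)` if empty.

LEFT JOIN keeps every departments row; unmatched ones get NULL for employees columns.
Group by departments.id and compute COUNT(e.id). COUNT(col) of an all-NULL group is 0.
  3: ids {1, 4, 5} → COUNT(e.id)=3
  4: ids {3, 6, 8, 9} → COUNT(e.id)=4
  6: ids {7} → COUNT(e.id)=1
  10: ids {2} → COUNT(e.id)=1

347 | 3 ; 227 | 4 ; 323 | 1 ; 891 | 1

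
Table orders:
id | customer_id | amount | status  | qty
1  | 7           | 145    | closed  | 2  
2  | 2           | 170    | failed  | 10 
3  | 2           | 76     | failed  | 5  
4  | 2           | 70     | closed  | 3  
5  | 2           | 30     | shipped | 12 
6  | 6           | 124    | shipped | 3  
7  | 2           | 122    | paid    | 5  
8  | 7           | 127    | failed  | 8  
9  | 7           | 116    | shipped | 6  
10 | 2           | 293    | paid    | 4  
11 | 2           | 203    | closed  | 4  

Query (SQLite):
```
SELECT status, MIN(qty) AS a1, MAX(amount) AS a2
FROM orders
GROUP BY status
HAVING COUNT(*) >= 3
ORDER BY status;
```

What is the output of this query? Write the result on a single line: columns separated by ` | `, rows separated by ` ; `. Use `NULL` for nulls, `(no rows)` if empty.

closed | 2 | 203 ; failed | 5 | 170 ; shipped | 3 | 124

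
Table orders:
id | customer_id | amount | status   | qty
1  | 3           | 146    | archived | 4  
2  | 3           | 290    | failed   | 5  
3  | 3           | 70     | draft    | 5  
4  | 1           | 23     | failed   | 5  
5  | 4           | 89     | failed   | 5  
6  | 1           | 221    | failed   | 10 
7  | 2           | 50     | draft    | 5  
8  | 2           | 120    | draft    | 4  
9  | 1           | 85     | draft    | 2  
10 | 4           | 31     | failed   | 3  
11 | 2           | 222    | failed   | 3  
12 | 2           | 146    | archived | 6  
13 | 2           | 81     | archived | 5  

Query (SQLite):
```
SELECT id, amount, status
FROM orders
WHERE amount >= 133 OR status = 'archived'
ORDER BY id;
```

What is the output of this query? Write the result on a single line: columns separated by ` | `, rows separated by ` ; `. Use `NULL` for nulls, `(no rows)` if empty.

amount >= 133: ids {1, 2, 6, 11, 12}
status = 'archived': ids {1, 12, 13}
Combine with OR.

1 | 146 | archived ; 2 | 290 | failed ; 6 | 221 | failed ; 11 | 222 | failed ; 12 | 146 | archived ; 13 | 81 | archived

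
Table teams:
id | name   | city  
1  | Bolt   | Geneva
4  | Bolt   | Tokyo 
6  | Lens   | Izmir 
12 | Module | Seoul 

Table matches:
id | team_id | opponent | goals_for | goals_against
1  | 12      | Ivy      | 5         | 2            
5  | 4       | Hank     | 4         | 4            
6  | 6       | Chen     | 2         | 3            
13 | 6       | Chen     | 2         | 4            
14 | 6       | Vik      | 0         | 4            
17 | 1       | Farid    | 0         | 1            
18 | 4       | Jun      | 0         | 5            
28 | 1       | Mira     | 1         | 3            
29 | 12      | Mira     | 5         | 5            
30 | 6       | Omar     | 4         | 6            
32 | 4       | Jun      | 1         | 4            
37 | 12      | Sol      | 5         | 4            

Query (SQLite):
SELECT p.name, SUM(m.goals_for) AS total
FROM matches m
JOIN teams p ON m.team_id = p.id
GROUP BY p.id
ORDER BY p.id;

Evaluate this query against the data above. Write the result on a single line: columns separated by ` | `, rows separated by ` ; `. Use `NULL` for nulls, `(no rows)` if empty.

Bolt | 1 ; Bolt | 5 ; Lens | 8 ; Module | 15

Join each matches row to its teams via team_id.
Group joined rows by teams.id; compute SUM(m.goals_for) per group.
  1: ids {17, 28} → SUM(m.goals_for)=1
  4: ids {5, 18, 32} → SUM(m.goals_for)=5
  6: ids {6, 13, 14, 30} → SUM(m.goals_for)=8
  12: ids {1, 29, 37} → SUM(m.goals_for)=15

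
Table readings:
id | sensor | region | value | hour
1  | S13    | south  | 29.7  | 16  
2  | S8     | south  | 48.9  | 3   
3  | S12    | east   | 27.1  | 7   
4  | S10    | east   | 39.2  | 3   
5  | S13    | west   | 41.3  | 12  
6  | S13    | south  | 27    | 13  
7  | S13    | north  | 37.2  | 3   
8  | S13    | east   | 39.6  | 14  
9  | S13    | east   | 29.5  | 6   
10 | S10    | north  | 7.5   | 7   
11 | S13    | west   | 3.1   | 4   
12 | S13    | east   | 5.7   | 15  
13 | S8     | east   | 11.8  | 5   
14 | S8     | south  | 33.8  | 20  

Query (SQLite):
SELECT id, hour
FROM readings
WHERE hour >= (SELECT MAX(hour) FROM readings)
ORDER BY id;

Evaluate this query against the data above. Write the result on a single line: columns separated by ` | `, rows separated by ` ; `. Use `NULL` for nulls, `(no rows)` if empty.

Scalar subquery: MAX(hour) over all readings rows = 20.
Keep rows where hour >= that value.

14 | 20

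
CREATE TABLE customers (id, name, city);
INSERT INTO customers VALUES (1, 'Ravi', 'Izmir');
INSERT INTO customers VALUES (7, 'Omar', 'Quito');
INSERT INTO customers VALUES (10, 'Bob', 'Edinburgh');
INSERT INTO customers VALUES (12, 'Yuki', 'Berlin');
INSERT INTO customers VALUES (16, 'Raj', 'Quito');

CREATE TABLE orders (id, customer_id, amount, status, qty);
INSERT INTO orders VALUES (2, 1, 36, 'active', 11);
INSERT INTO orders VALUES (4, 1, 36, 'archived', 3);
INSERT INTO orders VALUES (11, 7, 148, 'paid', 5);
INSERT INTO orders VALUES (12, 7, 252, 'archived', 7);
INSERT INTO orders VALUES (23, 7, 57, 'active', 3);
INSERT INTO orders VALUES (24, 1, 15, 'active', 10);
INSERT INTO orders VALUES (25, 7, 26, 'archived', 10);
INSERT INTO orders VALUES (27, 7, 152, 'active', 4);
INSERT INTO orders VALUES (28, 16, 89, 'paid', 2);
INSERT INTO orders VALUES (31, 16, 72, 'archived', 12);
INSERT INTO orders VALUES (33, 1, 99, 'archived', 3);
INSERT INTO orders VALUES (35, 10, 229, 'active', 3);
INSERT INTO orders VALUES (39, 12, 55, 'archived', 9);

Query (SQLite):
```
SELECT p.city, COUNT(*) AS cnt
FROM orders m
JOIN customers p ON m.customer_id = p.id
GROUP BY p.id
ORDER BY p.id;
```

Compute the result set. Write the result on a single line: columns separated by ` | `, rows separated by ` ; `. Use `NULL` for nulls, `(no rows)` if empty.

Join each orders row to its customers via customer_id.
Group joined rows by customers.id; compute COUNT(*) per group.
  1: ids {2, 4, 24, 33} → COUNT(*)=4
  7: ids {11, 12, 23, 25, 27} → COUNT(*)=5
  10: ids {35} → COUNT(*)=1
  12: ids {39} → COUNT(*)=1
  16: ids {28, 31} → COUNT(*)=2

Izmir | 4 ; Quito | 5 ; Edinburgh | 1 ; Berlin | 1 ; Quito | 2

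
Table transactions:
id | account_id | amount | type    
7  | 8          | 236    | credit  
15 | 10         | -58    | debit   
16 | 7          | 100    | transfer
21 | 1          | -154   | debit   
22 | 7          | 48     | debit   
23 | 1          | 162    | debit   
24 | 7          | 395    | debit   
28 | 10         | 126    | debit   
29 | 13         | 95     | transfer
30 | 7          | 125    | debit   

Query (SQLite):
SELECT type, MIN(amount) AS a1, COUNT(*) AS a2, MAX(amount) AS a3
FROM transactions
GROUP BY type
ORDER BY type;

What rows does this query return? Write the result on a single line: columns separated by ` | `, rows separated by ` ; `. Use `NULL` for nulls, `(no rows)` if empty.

Group transactions by type.
Per group compute: MIN(amount), COUNT(*), MAX(amount).
  credit: ids {7} → MIN(amount)=236, COUNT(*)=1, MAX(amount)=236
  debit: ids {15, 21, 22, 23, 24, 28, 30} → MIN(amount)=-154, COUNT(*)=7, MAX(amount)=395
  transfer: ids {16, 29} → MIN(amount)=95, COUNT(*)=2, MAX(amount)=100

credit | 236 | 1 | 236 ; debit | -154 | 7 | 395 ; transfer | 95 | 2 | 100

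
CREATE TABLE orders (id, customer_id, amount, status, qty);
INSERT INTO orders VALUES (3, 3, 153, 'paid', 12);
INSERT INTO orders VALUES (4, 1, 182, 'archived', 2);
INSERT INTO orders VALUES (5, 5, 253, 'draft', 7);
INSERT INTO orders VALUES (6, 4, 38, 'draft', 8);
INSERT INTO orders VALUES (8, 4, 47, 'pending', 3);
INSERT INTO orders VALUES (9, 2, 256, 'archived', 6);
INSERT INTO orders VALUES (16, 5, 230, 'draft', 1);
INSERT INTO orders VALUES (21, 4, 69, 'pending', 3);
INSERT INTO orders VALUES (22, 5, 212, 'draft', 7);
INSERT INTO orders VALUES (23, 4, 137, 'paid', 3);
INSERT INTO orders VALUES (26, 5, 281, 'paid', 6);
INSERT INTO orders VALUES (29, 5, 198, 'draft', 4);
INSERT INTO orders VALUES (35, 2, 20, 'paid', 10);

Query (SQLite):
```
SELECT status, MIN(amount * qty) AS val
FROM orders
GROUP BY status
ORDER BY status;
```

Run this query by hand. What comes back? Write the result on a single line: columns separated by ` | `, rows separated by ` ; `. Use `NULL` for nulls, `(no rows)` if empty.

archived | 364 ; draft | 230 ; paid | 200 ; pending | 141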